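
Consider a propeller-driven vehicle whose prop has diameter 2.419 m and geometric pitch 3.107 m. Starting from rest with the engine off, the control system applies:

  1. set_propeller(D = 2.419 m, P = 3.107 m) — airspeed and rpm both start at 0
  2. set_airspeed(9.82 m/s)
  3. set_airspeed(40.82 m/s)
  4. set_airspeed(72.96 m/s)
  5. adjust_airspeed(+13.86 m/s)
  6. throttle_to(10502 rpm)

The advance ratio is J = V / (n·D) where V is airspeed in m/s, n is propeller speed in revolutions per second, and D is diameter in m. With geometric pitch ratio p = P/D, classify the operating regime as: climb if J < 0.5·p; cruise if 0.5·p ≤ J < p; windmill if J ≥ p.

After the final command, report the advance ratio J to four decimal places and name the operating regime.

set_propeller: D = 2.419 m, P = 3.107 m (p = P/D = 1.284415); state ← (V=0, rpm=0)
set_airspeed(9.82): V ← 9.82 m/s
set_airspeed(40.82): V ← 40.82 m/s
set_airspeed(72.96): V ← 72.96 m/s
adjust_airspeed(+13.86): V ← 72.96 +13.86 = 86.82 m/s
throttle_to(10502): rpm ← 10502
final state: V = 86.82 m/s, rpm = 10502 → n = rpm/60 = 175.033333 rev/s
J = V / (n·D) = 86.82 / (175.033333 × 2.419) = 0.205052
regime bands: climb J<0.6422 | cruise [0.6422, 1.2844) | windmill J≥1.2844
J = 0.2051 → climb

J = 0.2051, regime = climb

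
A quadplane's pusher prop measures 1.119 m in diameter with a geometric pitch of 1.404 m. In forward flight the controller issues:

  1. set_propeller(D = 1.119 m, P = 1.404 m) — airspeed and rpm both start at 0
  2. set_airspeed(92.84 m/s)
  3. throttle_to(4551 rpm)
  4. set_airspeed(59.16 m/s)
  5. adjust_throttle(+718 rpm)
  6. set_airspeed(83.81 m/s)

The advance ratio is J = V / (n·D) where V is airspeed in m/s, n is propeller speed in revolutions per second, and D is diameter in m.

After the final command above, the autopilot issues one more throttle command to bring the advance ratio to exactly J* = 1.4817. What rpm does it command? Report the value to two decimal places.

rpm = 3032.89

set_propeller: D = 1.119 m, P = 1.404 m (p = P/D = 1.254692); state ← (V=0, rpm=0)
set_airspeed(92.84): V ← 92.84 m/s
throttle_to(4551): rpm ← 4551
set_airspeed(59.16): V ← 59.16 m/s
adjust_throttle(+718): rpm ← 4551 +718 = 5269
set_airspeed(83.81): V ← 83.81 m/s
final state: V = 83.81 m/s, rpm = 5269 → n = rpm/60 = 87.816667 rev/s
target J* = 1.4817; solve J* = V/(n·D) for n: n = V/(J*·D) = 83.81/(1.4817 × 1.119) = 50.548174 rev/s
rpm = 60·n = 3032.890450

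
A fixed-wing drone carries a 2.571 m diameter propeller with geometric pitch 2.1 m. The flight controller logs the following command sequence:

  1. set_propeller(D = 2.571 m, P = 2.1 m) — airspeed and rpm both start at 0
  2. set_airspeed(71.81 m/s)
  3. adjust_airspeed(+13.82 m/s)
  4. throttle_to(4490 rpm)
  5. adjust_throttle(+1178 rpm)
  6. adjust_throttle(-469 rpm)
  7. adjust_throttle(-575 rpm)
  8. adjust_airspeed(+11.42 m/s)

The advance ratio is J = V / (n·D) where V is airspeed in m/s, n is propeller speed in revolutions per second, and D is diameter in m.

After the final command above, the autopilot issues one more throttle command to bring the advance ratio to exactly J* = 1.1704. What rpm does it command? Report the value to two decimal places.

rpm = 1935.13

set_propeller: D = 2.571 m, P = 2.1 m (p = P/D = 0.816803); state ← (V=0, rpm=0)
set_airspeed(71.81): V ← 71.81 m/s
adjust_airspeed(+13.82): V ← 71.81 +13.82 = 85.63 m/s
throttle_to(4490): rpm ← 4490
adjust_throttle(+1178): rpm ← 4490 +1178 = 5668
adjust_throttle(-469): rpm ← 5668 -469 = 5199
adjust_throttle(-575): rpm ← 5199 -575 = 4624
adjust_airspeed(+11.42): V ← 85.63 +11.42 = 97.05 m/s
final state: V = 97.05 m/s, rpm = 4624 → n = rpm/60 = 77.066667 rev/s
target J* = 1.1704; solve J* = V/(n·D) for n: n = V/(J*·D) = 97.05/(1.1704 × 2.571) = 32.252186 rev/s
rpm = 60·n = 1935.131134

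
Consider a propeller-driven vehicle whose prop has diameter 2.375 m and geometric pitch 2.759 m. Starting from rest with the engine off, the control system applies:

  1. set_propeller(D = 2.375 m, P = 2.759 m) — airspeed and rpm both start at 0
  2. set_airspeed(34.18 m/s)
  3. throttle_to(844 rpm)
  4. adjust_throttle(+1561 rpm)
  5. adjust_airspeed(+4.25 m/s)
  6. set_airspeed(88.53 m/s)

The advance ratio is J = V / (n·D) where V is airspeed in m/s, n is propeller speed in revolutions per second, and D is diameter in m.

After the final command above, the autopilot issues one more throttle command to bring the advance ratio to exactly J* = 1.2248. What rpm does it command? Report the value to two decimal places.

set_propeller: D = 2.375 m, P = 2.759 m (p = P/D = 1.161684); state ← (V=0, rpm=0)
set_airspeed(34.18): V ← 34.18 m/s
throttle_to(844): rpm ← 844
adjust_throttle(+1561): rpm ← 844 +1561 = 2405
adjust_airspeed(+4.25): V ← 34.18 +4.25 = 38.43 m/s
set_airspeed(88.53): V ← 88.53 m/s
final state: V = 88.53 m/s, rpm = 2405 → n = rpm/60 = 40.083333 rev/s
target J* = 1.2248; solve J* = V/(n·D) for n: n = V/(J*·D) = 88.53/(1.2248 × 2.375) = 30.434185 rev/s
rpm = 60·n = 1826.051085

rpm = 1826.05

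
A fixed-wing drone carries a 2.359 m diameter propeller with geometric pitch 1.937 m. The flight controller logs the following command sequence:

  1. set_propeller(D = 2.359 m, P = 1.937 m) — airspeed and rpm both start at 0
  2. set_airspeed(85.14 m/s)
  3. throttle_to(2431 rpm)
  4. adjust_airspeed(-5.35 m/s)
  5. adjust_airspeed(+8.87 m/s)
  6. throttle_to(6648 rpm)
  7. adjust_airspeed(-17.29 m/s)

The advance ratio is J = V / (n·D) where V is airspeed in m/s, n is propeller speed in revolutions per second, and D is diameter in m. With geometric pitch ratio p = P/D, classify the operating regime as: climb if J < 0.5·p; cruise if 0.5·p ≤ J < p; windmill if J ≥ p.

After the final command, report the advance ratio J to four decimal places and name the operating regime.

J = 0.2731, regime = climb

set_propeller: D = 2.359 m, P = 1.937 m (p = P/D = 0.821111); state ← (V=0, rpm=0)
set_airspeed(85.14): V ← 85.14 m/s
throttle_to(2431): rpm ← 2431
adjust_airspeed(-5.35): V ← 85.14 -5.35 = 79.79 m/s
adjust_airspeed(+8.87): V ← 79.79 +8.87 = 88.66 m/s
throttle_to(6648): rpm ← 6648
adjust_airspeed(-17.29): V ← 88.66 -17.29 = 71.37 m/s
final state: V = 71.37 m/s, rpm = 6648 → n = rpm/60 = 110.800000 rev/s
J = V / (n·D) = 71.37 / (110.800000 × 2.359) = 0.273054
regime bands: climb J<0.4106 | cruise [0.4106, 0.8211) | windmill J≥0.8211
J = 0.2731 → climb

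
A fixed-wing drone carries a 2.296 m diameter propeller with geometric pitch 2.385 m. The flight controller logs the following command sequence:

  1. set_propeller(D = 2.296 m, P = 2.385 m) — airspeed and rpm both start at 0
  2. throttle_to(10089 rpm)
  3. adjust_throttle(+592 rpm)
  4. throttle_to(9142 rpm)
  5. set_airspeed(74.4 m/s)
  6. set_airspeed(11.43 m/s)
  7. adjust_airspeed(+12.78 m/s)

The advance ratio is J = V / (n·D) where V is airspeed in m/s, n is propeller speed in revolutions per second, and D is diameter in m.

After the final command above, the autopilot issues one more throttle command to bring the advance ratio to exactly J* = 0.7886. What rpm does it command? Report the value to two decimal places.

rpm = 802.26

set_propeller: D = 2.296 m, P = 2.385 m (p = P/D = 1.038763); state ← (V=0, rpm=0)
throttle_to(10089): rpm ← 10089
adjust_throttle(+592): rpm ← 10089 +592 = 10681
throttle_to(9142): rpm ← 9142
set_airspeed(74.4): V ← 74.4 m/s
set_airspeed(11.43): V ← 11.43 m/s
adjust_airspeed(+12.78): V ← 11.43 +12.78 = 24.21 m/s
final state: V = 24.21 m/s, rpm = 9142 → n = rpm/60 = 152.366667 rev/s
target J* = 0.7886; solve J* = V/(n·D) for n: n = V/(J*·D) = 24.21/(0.7886 × 2.296) = 13.371069 rev/s
rpm = 60·n = 802.264146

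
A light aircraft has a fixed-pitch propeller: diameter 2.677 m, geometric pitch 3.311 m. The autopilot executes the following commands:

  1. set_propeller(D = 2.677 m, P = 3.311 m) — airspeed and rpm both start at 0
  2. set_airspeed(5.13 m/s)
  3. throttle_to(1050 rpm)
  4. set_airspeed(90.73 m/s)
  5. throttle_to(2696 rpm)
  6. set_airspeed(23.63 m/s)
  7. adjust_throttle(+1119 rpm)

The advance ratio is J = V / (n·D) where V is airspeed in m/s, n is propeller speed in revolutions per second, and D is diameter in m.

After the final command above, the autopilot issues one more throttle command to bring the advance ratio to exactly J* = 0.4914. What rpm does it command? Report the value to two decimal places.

set_propeller: D = 2.677 m, P = 3.311 m (p = P/D = 1.236832); state ← (V=0, rpm=0)
set_airspeed(5.13): V ← 5.13 m/s
throttle_to(1050): rpm ← 1050
set_airspeed(90.73): V ← 90.73 m/s
throttle_to(2696): rpm ← 2696
set_airspeed(23.63): V ← 23.63 m/s
adjust_throttle(+1119): rpm ← 2696 +1119 = 3815
final state: V = 23.63 m/s, rpm = 3815 → n = rpm/60 = 63.583333 rev/s
target J* = 0.4914; solve J* = V/(n·D) for n: n = V/(J*·D) = 23.63/(0.4914 × 2.677) = 17.963055 rev/s
rpm = 60·n = 1077.783297

rpm = 1077.78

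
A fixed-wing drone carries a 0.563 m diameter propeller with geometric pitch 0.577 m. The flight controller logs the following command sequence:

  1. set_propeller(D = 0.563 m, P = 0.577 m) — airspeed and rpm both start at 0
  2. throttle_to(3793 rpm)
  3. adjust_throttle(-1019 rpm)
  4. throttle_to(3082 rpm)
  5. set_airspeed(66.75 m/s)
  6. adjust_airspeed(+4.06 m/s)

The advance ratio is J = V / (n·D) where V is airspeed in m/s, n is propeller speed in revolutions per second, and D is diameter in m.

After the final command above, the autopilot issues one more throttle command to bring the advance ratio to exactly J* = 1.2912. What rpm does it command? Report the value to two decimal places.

rpm = 5844.45

set_propeller: D = 0.563 m, P = 0.577 m (p = P/D = 1.024867); state ← (V=0, rpm=0)
throttle_to(3793): rpm ← 3793
adjust_throttle(-1019): rpm ← 3793 -1019 = 2774
throttle_to(3082): rpm ← 3082
set_airspeed(66.75): V ← 66.75 m/s
adjust_airspeed(+4.06): V ← 66.75 +4.06 = 70.81 m/s
final state: V = 70.81 m/s, rpm = 3082 → n = rpm/60 = 51.366667 rev/s
target J* = 1.2912; solve J* = V/(n·D) for n: n = V/(J*·D) = 70.81/(1.2912 × 0.563) = 97.407564 rev/s
rpm = 60·n = 5844.453835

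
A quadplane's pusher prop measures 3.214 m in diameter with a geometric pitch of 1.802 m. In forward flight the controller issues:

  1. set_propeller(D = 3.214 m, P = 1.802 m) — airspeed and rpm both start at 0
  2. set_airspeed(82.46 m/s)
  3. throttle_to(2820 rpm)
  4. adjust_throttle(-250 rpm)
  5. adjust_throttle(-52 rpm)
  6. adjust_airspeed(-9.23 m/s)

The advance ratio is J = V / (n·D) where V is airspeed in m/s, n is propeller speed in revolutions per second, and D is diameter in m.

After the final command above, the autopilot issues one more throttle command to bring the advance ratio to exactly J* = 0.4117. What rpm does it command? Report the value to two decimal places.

rpm = 3320.58

set_propeller: D = 3.214 m, P = 1.802 m (p = P/D = 0.560672); state ← (V=0, rpm=0)
set_airspeed(82.46): V ← 82.46 m/s
throttle_to(2820): rpm ← 2820
adjust_throttle(-250): rpm ← 2820 -250 = 2570
adjust_throttle(-52): rpm ← 2570 -52 = 2518
adjust_airspeed(-9.23): V ← 82.46 -9.23 = 73.23 m/s
final state: V = 73.23 m/s, rpm = 2518 → n = rpm/60 = 41.966667 rev/s
target J* = 0.4117; solve J* = V/(n·D) for n: n = V/(J*·D) = 73.23/(0.4117 × 3.214) = 55.342949 rev/s
rpm = 60·n = 3320.576921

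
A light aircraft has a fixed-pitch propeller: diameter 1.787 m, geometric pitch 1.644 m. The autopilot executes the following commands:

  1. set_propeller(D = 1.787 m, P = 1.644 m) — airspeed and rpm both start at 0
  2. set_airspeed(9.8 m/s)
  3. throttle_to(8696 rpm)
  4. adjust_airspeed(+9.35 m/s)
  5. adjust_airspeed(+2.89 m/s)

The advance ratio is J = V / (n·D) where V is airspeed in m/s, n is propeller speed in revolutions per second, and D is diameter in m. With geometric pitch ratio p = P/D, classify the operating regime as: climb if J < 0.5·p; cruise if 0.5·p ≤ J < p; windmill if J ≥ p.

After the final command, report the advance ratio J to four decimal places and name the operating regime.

set_propeller: D = 1.787 m, P = 1.644 m (p = P/D = 0.919978); state ← (V=0, rpm=0)
set_airspeed(9.8): V ← 9.8 m/s
throttle_to(8696): rpm ← 8696
adjust_airspeed(+9.35): V ← 9.8 +9.35 = 19.15 m/s
adjust_airspeed(+2.89): V ← 19.15 +2.89 = 22.04 m/s
final state: V = 22.04 m/s, rpm = 8696 → n = rpm/60 = 144.933333 rev/s
J = V / (n·D) = 22.04 / (144.933333 × 1.787) = 0.085098
regime bands: climb J<0.4600 | cruise [0.4600, 0.9200) | windmill J≥0.9200
J = 0.0851 → climb

J = 0.0851, regime = climb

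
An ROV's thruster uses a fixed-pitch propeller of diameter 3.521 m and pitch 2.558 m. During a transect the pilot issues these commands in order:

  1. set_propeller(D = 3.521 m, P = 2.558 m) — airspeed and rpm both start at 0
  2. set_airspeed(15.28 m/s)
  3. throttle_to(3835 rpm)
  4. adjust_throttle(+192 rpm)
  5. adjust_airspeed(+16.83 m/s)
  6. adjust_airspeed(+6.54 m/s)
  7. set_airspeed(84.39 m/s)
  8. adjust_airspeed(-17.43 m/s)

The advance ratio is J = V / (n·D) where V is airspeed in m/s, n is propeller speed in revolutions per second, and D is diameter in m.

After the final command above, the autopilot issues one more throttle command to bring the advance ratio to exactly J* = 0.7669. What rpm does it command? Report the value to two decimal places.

rpm = 1487.86

set_propeller: D = 3.521 m, P = 2.558 m (p = P/D = 0.726498); state ← (V=0, rpm=0)
set_airspeed(15.28): V ← 15.28 m/s
throttle_to(3835): rpm ← 3835
adjust_throttle(+192): rpm ← 3835 +192 = 4027
adjust_airspeed(+16.83): V ← 15.28 +16.83 = 32.11 m/s
adjust_airspeed(+6.54): V ← 32.11 +6.54 = 38.65 m/s
set_airspeed(84.39): V ← 84.39 m/s
adjust_airspeed(-17.43): V ← 84.39 -17.43 = 66.96 m/s
final state: V = 66.96 m/s, rpm = 4027 → n = rpm/60 = 67.116667 rev/s
target J* = 0.7669; solve J* = V/(n·D) for n: n = V/(J*·D) = 66.96/(0.7669 × 3.521) = 24.797659 rev/s
rpm = 60·n = 1487.859535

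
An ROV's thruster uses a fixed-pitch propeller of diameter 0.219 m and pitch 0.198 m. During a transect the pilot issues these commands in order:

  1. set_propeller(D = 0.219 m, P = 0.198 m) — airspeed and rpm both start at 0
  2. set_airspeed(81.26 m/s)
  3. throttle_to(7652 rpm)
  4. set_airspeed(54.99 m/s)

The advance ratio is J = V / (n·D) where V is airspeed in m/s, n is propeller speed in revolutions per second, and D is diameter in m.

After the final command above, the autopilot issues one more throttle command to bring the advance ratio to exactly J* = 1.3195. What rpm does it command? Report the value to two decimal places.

rpm = 11417.77

set_propeller: D = 0.219 m, P = 0.198 m (p = P/D = 0.904110); state ← (V=0, rpm=0)
set_airspeed(81.26): V ← 81.26 m/s
throttle_to(7652): rpm ← 7652
set_airspeed(54.99): V ← 54.99 m/s
final state: V = 54.99 m/s, rpm = 7652 → n = rpm/60 = 127.533333 rev/s
target J* = 1.3195; solve J* = V/(n·D) for n: n = V/(J*·D) = 54.99/(1.3195 × 0.219) = 190.296241 rev/s
rpm = 60·n = 11417.774479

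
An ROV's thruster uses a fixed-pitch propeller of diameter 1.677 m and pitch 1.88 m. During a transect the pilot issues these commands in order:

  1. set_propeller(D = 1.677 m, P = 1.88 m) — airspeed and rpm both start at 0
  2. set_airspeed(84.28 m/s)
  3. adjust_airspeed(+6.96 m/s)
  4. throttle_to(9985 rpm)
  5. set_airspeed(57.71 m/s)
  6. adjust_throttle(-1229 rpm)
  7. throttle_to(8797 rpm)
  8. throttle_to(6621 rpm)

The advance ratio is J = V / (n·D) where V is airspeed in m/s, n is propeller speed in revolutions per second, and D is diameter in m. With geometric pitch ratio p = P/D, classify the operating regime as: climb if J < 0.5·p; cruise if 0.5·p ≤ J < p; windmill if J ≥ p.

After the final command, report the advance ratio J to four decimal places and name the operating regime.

J = 0.3118, regime = climb

set_propeller: D = 1.677 m, P = 1.88 m (p = P/D = 1.121049); state ← (V=0, rpm=0)
set_airspeed(84.28): V ← 84.28 m/s
adjust_airspeed(+6.96): V ← 84.28 +6.96 = 91.24 m/s
throttle_to(9985): rpm ← 9985
set_airspeed(57.71): V ← 57.71 m/s
adjust_throttle(-1229): rpm ← 9985 -1229 = 8756
throttle_to(8797): rpm ← 8797
throttle_to(6621): rpm ← 6621
final state: V = 57.71 m/s, rpm = 6621 → n = rpm/60 = 110.350000 rev/s
J = V / (n·D) = 57.71 / (110.350000 × 1.677) = 0.311850
regime bands: climb J<0.5605 | cruise [0.5605, 1.1210) | windmill J≥1.1210
J = 0.3118 → climb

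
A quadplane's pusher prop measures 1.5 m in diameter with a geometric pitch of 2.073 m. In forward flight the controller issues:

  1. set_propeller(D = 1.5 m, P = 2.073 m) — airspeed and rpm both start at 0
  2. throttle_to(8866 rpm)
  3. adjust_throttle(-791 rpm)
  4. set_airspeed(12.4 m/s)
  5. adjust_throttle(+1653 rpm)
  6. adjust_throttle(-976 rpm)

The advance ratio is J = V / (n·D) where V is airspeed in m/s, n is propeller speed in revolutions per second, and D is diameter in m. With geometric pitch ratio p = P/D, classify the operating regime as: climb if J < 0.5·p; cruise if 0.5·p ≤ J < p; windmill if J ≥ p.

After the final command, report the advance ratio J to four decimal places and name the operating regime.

J = 0.0567, regime = climb

set_propeller: D = 1.5 m, P = 2.073 m (p = P/D = 1.382000); state ← (V=0, rpm=0)
throttle_to(8866): rpm ← 8866
adjust_throttle(-791): rpm ← 8866 -791 = 8075
set_airspeed(12.4): V ← 12.4 m/s
adjust_throttle(+1653): rpm ← 8075 +1653 = 9728
adjust_throttle(-976): rpm ← 9728 -976 = 8752
final state: V = 12.4 m/s, rpm = 8752 → n = rpm/60 = 145.866667 rev/s
J = V / (n·D) = 12.4 / (145.866667 × 1.5) = 0.056673
regime bands: climb J<0.6910 | cruise [0.6910, 1.3820) | windmill J≥1.3820
J = 0.0567 → climb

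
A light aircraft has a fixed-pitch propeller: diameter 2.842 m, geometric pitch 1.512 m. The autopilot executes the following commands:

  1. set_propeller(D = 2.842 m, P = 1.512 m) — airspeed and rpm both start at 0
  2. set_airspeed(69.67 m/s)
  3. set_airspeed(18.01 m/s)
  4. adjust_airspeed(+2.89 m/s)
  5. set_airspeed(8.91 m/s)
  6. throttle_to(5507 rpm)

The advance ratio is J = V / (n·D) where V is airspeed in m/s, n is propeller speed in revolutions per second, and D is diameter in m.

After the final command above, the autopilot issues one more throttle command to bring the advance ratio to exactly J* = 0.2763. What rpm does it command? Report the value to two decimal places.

set_propeller: D = 2.842 m, P = 1.512 m (p = P/D = 0.532020); state ← (V=0, rpm=0)
set_airspeed(69.67): V ← 69.67 m/s
set_airspeed(18.01): V ← 18.01 m/s
adjust_airspeed(+2.89): V ← 18.01 +2.89 = 20.9 m/s
set_airspeed(8.91): V ← 8.91 m/s
throttle_to(5507): rpm ← 5507
final state: V = 8.91 m/s, rpm = 5507 → n = rpm/60 = 91.783333 rev/s
target J* = 0.2763; solve J* = V/(n·D) for n: n = V/(J*·D) = 8.91/(0.2763 × 2.842) = 11.346783 rev/s
rpm = 60·n = 680.806974

rpm = 680.81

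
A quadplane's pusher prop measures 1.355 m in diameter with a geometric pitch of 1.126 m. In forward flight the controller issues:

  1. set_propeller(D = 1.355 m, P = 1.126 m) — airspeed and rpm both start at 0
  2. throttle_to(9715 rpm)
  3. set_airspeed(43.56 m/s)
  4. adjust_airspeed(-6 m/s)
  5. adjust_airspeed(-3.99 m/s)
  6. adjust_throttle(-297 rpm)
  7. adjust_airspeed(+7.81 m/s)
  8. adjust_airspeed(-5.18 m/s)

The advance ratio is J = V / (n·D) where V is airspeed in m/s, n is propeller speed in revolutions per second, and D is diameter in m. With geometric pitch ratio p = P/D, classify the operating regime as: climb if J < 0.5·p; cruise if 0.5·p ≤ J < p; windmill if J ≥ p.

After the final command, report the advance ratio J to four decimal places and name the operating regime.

set_propeller: D = 1.355 m, P = 1.126 m (p = P/D = 0.830996); state ← (V=0, rpm=0)
throttle_to(9715): rpm ← 9715
set_airspeed(43.56): V ← 43.56 m/s
adjust_airspeed(-6): V ← 43.56 -6 = 37.56 m/s
adjust_airspeed(-3.99): V ← 37.56 -3.99 = 33.57 m/s
adjust_throttle(-297): rpm ← 9715 -297 = 9418
adjust_airspeed(+7.81): V ← 33.57 +7.81 = 41.38 m/s
adjust_airspeed(-5.18): V ← 41.38 -5.18 = 36.2 m/s
final state: V = 36.2 m/s, rpm = 9418 → n = rpm/60 = 156.966667 rev/s
J = V / (n·D) = 36.2 / (156.966667 × 1.355) = 0.170201
regime bands: climb J<0.4155 | cruise [0.4155, 0.8310) | windmill J≥0.8310
J = 0.1702 → climb

J = 0.1702, regime = climb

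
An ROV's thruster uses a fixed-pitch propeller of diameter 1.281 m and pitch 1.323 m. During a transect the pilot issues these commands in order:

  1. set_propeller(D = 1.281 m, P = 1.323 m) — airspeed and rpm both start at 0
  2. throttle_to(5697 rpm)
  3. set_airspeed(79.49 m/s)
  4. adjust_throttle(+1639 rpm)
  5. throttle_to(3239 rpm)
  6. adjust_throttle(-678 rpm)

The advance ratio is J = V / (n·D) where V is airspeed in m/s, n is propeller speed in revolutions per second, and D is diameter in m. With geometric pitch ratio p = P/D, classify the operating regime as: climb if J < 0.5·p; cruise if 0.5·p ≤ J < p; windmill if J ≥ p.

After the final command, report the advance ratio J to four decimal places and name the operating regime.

set_propeller: D = 1.281 m, P = 1.323 m (p = P/D = 1.032787); state ← (V=0, rpm=0)
throttle_to(5697): rpm ← 5697
set_airspeed(79.49): V ← 79.49 m/s
adjust_throttle(+1639): rpm ← 5697 +1639 = 7336
throttle_to(3239): rpm ← 3239
adjust_throttle(-678): rpm ← 3239 -678 = 2561
final state: V = 79.49 m/s, rpm = 2561 → n = rpm/60 = 42.683333 rev/s
J = V / (n·D) = 79.49 / (42.683333 × 1.281) = 1.453801
regime bands: climb J<0.5164 | cruise [0.5164, 1.0328) | windmill J≥1.0328
J = 1.4538 → windmill

J = 1.4538, regime = windmill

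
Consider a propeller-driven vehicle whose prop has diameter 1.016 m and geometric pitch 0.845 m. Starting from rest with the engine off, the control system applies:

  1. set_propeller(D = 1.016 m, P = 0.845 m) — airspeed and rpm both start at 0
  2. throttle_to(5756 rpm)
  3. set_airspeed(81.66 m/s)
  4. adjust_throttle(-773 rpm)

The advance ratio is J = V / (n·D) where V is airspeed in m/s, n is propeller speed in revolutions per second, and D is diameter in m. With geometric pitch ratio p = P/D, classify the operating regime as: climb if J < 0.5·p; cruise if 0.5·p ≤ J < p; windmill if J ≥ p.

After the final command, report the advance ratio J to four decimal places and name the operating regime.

set_propeller: D = 1.016 m, P = 0.845 m (p = P/D = 0.831693); state ← (V=0, rpm=0)
throttle_to(5756): rpm ← 5756
set_airspeed(81.66): V ← 81.66 m/s
adjust_throttle(-773): rpm ← 5756 -773 = 4983
final state: V = 81.66 m/s, rpm = 4983 → n = rpm/60 = 83.050000 rev/s
J = V / (n·D) = 81.66 / (83.050000 × 1.016) = 0.967779
regime bands: climb J<0.4158 | cruise [0.4158, 0.8317) | windmill J≥0.8317
J = 0.9678 → windmill

J = 0.9678, regime = windmill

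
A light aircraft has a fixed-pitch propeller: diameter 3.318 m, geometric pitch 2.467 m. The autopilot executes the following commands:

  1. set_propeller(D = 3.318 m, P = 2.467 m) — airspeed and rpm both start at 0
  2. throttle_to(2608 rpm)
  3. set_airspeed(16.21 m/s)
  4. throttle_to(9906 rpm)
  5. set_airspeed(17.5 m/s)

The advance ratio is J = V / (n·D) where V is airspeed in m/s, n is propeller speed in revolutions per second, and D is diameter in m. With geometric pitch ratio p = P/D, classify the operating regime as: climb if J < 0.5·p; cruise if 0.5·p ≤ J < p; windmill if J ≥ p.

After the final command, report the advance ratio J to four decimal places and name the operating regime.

J = 0.0319, regime = climb

set_propeller: D = 3.318 m, P = 2.467 m (p = P/D = 0.743520); state ← (V=0, rpm=0)
throttle_to(2608): rpm ← 2608
set_airspeed(16.21): V ← 16.21 m/s
throttle_to(9906): rpm ← 9906
set_airspeed(17.5): V ← 17.5 m/s
final state: V = 17.5 m/s, rpm = 9906 → n = rpm/60 = 165.100000 rev/s
J = V / (n·D) = 17.5 / (165.100000 × 3.318) = 0.031946
regime bands: climb J<0.3718 | cruise [0.3718, 0.7435) | windmill J≥0.7435
J = 0.0319 → climb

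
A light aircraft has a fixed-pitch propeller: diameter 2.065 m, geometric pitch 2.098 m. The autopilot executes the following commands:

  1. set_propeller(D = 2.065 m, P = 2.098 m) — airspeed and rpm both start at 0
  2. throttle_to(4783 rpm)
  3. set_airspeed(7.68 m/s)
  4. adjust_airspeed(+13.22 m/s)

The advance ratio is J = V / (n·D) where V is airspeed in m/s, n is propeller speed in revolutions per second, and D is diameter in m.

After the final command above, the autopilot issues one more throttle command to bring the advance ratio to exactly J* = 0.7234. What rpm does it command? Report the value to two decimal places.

rpm = 839.46

set_propeller: D = 2.065 m, P = 2.098 m (p = P/D = 1.015981); state ← (V=0, rpm=0)
throttle_to(4783): rpm ← 4783
set_airspeed(7.68): V ← 7.68 m/s
adjust_airspeed(+13.22): V ← 7.68 +13.22 = 20.9 m/s
final state: V = 20.9 m/s, rpm = 4783 → n = rpm/60 = 79.716667 rev/s
target J* = 0.7234; solve J* = V/(n·D) for n: n = V/(J*·D) = 20.9/(0.7234 × 2.065) = 13.990967 rev/s
rpm = 60·n = 839.458007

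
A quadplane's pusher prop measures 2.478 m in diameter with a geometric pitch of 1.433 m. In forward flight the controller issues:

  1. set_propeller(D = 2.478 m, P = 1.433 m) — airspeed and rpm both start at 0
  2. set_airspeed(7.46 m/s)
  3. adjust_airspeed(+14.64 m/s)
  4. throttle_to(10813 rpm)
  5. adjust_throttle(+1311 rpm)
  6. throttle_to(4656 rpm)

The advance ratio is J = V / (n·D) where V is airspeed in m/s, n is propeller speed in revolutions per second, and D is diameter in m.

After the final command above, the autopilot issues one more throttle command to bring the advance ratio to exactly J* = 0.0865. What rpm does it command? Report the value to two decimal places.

set_propeller: D = 2.478 m, P = 1.433 m (p = P/D = 0.578289); state ← (V=0, rpm=0)
set_airspeed(7.46): V ← 7.46 m/s
adjust_airspeed(+14.64): V ← 7.46 +14.64 = 22.1 m/s
throttle_to(10813): rpm ← 10813
adjust_throttle(+1311): rpm ← 10813 +1311 = 12124
throttle_to(4656): rpm ← 4656
final state: V = 22.1 m/s, rpm = 4656 → n = rpm/60 = 77.600000 rev/s
target J* = 0.0865; solve J* = V/(n·D) for n: n = V/(J*·D) = 22.1/(0.0865 × 2.478) = 103.103846 rev/s
rpm = 60·n = 6186.230738

rpm = 6186.23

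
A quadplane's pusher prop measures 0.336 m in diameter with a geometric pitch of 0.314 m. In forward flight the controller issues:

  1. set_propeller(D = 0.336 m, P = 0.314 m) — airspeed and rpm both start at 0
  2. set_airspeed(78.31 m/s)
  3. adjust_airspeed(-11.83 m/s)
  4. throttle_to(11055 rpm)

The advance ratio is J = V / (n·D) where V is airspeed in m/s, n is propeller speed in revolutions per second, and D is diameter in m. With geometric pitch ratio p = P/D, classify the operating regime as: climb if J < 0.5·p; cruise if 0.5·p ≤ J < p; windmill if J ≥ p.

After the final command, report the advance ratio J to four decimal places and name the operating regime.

set_propeller: D = 0.336 m, P = 0.314 m (p = P/D = 0.934524); state ← (V=0, rpm=0)
set_airspeed(78.31): V ← 78.31 m/s
adjust_airspeed(-11.83): V ← 78.31 -11.83 = 66.48 m/s
throttle_to(11055): rpm ← 11055
final state: V = 66.48 m/s, rpm = 11055 → n = rpm/60 = 184.250000 rev/s
J = V / (n·D) = 66.48 / (184.250000 × 0.336) = 1.073852
regime bands: climb J<0.4673 | cruise [0.4673, 0.9345) | windmill J≥0.9345
J = 1.0739 → windmill

J = 1.0739, regime = windmill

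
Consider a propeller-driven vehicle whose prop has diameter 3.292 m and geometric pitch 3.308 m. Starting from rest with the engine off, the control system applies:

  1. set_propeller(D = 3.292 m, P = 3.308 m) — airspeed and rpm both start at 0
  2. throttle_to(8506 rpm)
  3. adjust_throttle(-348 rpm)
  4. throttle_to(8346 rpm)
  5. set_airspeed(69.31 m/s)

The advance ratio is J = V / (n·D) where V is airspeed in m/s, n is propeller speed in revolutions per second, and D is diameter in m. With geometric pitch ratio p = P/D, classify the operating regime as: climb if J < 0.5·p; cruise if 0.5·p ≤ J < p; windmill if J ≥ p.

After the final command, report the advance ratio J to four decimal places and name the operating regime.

set_propeller: D = 3.292 m, P = 3.308 m (p = P/D = 1.004860); state ← (V=0, rpm=0)
throttle_to(8506): rpm ← 8506
adjust_throttle(-348): rpm ← 8506 -348 = 8158
throttle_to(8346): rpm ← 8346
set_airspeed(69.31): V ← 69.31 m/s
final state: V = 69.31 m/s, rpm = 8346 → n = rpm/60 = 139.100000 rev/s
J = V / (n·D) = 69.31 / (139.100000 × 3.292) = 0.151359
regime bands: climb J<0.5024 | cruise [0.5024, 1.0049) | windmill J≥1.0049
J = 0.1514 → climb

J = 0.1514, regime = climb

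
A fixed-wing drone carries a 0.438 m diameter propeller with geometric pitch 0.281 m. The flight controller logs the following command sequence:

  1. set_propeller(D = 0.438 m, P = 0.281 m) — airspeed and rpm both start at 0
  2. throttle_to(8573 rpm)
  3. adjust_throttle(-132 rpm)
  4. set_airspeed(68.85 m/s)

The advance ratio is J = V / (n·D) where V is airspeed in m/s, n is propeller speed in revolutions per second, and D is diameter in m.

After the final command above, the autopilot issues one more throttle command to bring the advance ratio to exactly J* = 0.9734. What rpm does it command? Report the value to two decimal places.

set_propeller: D = 0.438 m, P = 0.281 m (p = P/D = 0.641553); state ← (V=0, rpm=0)
throttle_to(8573): rpm ← 8573
adjust_throttle(-132): rpm ← 8573 -132 = 8441
set_airspeed(68.85): V ← 68.85 m/s
final state: V = 68.85 m/s, rpm = 8441 → n = rpm/60 = 140.683333 rev/s
target J* = 0.9734; solve J* = V/(n·D) for n: n = V/(J*·D) = 68.85/(0.9734 × 0.438) = 161.487344 rev/s
rpm = 60·n = 9689.240651

rpm = 9689.24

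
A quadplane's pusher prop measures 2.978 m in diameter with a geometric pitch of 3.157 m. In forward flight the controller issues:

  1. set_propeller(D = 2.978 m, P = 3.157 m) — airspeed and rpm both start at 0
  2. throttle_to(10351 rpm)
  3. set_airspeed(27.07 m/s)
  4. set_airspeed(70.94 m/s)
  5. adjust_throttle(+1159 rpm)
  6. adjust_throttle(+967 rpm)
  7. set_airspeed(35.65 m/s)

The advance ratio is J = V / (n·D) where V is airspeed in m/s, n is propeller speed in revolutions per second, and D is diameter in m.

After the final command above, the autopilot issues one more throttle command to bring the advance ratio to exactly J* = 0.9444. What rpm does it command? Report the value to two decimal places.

rpm = 760.55

set_propeller: D = 2.978 m, P = 3.157 m (p = P/D = 1.060107); state ← (V=0, rpm=0)
throttle_to(10351): rpm ← 10351
set_airspeed(27.07): V ← 27.07 m/s
set_airspeed(70.94): V ← 70.94 m/s
adjust_throttle(+1159): rpm ← 10351 +1159 = 11510
adjust_throttle(+967): rpm ← 11510 +967 = 12477
set_airspeed(35.65): V ← 35.65 m/s
final state: V = 35.65 m/s, rpm = 12477 → n = rpm/60 = 207.950000 rev/s
target J* = 0.9444; solve J* = V/(n·D) for n: n = V/(J*·D) = 35.65/(0.9444 × 2.978) = 12.675902 rev/s
rpm = 60·n = 760.554102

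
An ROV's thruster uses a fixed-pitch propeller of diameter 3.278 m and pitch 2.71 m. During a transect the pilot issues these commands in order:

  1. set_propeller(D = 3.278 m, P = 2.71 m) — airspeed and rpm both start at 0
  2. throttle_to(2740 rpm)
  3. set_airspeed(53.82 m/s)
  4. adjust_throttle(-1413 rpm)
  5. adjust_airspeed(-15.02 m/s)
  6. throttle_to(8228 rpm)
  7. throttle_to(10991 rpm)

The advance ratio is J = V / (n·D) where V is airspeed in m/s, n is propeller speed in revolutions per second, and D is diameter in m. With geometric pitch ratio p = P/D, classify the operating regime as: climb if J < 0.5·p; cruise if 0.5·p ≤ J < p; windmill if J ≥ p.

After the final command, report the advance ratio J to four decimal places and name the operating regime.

J = 0.0646, regime = climb

set_propeller: D = 3.278 m, P = 2.71 m (p = P/D = 0.826724); state ← (V=0, rpm=0)
throttle_to(2740): rpm ← 2740
set_airspeed(53.82): V ← 53.82 m/s
adjust_throttle(-1413): rpm ← 2740 -1413 = 1327
adjust_airspeed(-15.02): V ← 53.82 -15.02 = 38.8 m/s
throttle_to(8228): rpm ← 8228
throttle_to(10991): rpm ← 10991
final state: V = 38.8 m/s, rpm = 10991 → n = rpm/60 = 183.183333 rev/s
J = V / (n·D) = 38.8 / (183.183333 × 3.278) = 0.064616
regime bands: climb J<0.4134 | cruise [0.4134, 0.8267) | windmill J≥0.8267
J = 0.0646 → climb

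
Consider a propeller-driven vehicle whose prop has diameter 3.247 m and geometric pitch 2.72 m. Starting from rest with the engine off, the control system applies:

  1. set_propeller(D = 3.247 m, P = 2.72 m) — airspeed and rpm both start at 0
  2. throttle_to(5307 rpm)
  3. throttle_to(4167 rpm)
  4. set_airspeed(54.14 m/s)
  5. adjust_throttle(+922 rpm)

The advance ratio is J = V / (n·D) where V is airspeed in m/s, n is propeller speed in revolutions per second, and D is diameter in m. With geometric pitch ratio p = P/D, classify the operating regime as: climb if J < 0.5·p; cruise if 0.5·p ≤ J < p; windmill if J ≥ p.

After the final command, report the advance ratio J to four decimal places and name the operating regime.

set_propeller: D = 3.247 m, P = 2.72 m (p = P/D = 0.837696); state ← (V=0, rpm=0)
throttle_to(5307): rpm ← 5307
throttle_to(4167): rpm ← 4167
set_airspeed(54.14): V ← 54.14 m/s
adjust_throttle(+922): rpm ← 4167 +922 = 5089
final state: V = 54.14 m/s, rpm = 5089 → n = rpm/60 = 84.816667 rev/s
J = V / (n·D) = 54.14 / (84.816667 × 3.247) = 0.196587
regime bands: climb J<0.4188 | cruise [0.4188, 0.8377) | windmill J≥0.8377
J = 0.1966 → climb

J = 0.1966, regime = climb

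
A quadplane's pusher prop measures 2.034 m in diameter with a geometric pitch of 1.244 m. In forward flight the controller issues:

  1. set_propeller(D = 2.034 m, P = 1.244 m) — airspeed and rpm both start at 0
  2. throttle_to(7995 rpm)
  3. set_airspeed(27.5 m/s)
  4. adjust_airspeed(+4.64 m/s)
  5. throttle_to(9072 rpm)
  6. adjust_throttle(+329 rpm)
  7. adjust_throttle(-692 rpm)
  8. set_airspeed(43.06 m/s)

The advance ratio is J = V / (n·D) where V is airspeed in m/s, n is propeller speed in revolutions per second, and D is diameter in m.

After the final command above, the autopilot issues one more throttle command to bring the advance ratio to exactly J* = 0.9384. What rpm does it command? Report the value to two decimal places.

set_propeller: D = 2.034 m, P = 1.244 m (p = P/D = 0.611603); state ← (V=0, rpm=0)
throttle_to(7995): rpm ← 7995
set_airspeed(27.5): V ← 27.5 m/s
adjust_airspeed(+4.64): V ← 27.5 +4.64 = 32.14 m/s
throttle_to(9072): rpm ← 9072
adjust_throttle(+329): rpm ← 9072 +329 = 9401
adjust_throttle(-692): rpm ← 9401 -692 = 8709
set_airspeed(43.06): V ← 43.06 m/s
final state: V = 43.06 m/s, rpm = 8709 → n = rpm/60 = 145.150000 rev/s
target J* = 0.9384; solve J* = V/(n·D) for n: n = V/(J*·D) = 43.06/(0.9384 × 2.034) = 22.559791 rev/s
rpm = 60·n = 1353.587478

rpm = 1353.59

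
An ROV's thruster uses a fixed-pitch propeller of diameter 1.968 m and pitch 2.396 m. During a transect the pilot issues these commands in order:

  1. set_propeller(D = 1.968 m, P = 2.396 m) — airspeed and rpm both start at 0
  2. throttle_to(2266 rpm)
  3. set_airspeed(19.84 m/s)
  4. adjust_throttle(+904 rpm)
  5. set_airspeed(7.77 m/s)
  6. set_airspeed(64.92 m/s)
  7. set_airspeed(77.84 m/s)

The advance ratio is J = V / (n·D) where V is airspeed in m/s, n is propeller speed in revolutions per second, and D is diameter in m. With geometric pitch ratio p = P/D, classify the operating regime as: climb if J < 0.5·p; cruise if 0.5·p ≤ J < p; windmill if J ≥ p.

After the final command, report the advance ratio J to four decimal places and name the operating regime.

set_propeller: D = 1.968 m, P = 2.396 m (p = P/D = 1.217480); state ← (V=0, rpm=0)
throttle_to(2266): rpm ← 2266
set_airspeed(19.84): V ← 19.84 m/s
adjust_throttle(+904): rpm ← 2266 +904 = 3170
set_airspeed(7.77): V ← 7.77 m/s
set_airspeed(64.92): V ← 64.92 m/s
set_airspeed(77.84): V ← 77.84 m/s
final state: V = 77.84 m/s, rpm = 3170 → n = rpm/60 = 52.833333 rev/s
J = V / (n·D) = 77.84 / (52.833333 × 1.968) = 0.748634
regime bands: climb J<0.6087 | cruise [0.6087, 1.2175) | windmill J≥1.2175
J = 0.7486 → cruise

J = 0.7486, regime = cruise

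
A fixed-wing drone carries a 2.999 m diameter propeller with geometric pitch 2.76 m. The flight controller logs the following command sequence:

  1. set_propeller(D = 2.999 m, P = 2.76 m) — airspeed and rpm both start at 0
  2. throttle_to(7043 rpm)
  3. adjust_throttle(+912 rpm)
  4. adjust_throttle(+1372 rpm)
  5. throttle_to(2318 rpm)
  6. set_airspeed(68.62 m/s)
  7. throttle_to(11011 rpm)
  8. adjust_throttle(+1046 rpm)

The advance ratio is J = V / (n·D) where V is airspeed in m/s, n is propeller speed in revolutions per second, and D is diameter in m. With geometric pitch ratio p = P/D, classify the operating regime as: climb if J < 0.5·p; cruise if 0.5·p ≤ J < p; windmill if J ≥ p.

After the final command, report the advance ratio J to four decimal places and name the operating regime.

set_propeller: D = 2.999 m, P = 2.76 m (p = P/D = 0.920307); state ← (V=0, rpm=0)
throttle_to(7043): rpm ← 7043
adjust_throttle(+912): rpm ← 7043 +912 = 7955
adjust_throttle(+1372): rpm ← 7955 +1372 = 9327
throttle_to(2318): rpm ← 2318
set_airspeed(68.62): V ← 68.62 m/s
throttle_to(11011): rpm ← 11011
adjust_throttle(+1046): rpm ← 11011 +1046 = 12057
final state: V = 68.62 m/s, rpm = 12057 → n = rpm/60 = 200.950000 rev/s
J = V / (n·D) = 68.62 / (200.950000 × 2.999) = 0.113864
regime bands: climb J<0.4602 | cruise [0.4602, 0.9203) | windmill J≥0.9203
J = 0.1139 → climb

J = 0.1139, regime = climb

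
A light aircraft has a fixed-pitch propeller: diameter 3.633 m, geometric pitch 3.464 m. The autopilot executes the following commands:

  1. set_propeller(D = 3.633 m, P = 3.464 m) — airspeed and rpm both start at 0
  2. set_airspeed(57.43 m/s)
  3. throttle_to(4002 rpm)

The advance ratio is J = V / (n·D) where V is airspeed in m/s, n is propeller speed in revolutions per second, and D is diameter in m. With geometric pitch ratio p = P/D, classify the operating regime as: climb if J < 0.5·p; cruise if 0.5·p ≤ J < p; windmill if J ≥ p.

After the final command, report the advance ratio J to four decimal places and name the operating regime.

set_propeller: D = 3.633 m, P = 3.464 m (p = P/D = 0.953482); state ← (V=0, rpm=0)
set_airspeed(57.43): V ← 57.43 m/s
throttle_to(4002): rpm ← 4002
final state: V = 57.43 m/s, rpm = 4002 → n = rpm/60 = 66.700000 rev/s
J = V / (n·D) = 57.43 / (66.700000 × 3.633) = 0.237000
regime bands: climb J<0.4767 | cruise [0.4767, 0.9535) | windmill J≥0.9535
J = 0.2370 → climb

J = 0.2370, regime = climb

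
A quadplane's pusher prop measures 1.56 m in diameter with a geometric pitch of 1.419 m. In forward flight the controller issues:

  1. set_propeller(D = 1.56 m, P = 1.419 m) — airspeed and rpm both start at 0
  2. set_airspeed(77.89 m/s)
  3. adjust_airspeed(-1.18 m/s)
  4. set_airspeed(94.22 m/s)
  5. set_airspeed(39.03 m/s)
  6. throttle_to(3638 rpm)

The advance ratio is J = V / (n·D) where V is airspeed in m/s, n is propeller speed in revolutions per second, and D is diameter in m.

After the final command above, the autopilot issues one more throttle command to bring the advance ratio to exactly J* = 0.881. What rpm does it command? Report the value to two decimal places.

set_propeller: D = 1.56 m, P = 1.419 m (p = P/D = 0.909615); state ← (V=0, rpm=0)
set_airspeed(77.89): V ← 77.89 m/s
adjust_airspeed(-1.18): V ← 77.89 -1.18 = 76.71 m/s
set_airspeed(94.22): V ← 94.22 m/s
set_airspeed(39.03): V ← 39.03 m/s
throttle_to(3638): rpm ← 3638
final state: V = 39.03 m/s, rpm = 3638 → n = rpm/60 = 60.633333 rev/s
target J* = 0.881; solve J* = V/(n·D) for n: n = V/(J*·D) = 39.03/(0.881 × 1.56) = 28.398673 rev/s
rpm = 60·n = 1703.920370

rpm = 1703.92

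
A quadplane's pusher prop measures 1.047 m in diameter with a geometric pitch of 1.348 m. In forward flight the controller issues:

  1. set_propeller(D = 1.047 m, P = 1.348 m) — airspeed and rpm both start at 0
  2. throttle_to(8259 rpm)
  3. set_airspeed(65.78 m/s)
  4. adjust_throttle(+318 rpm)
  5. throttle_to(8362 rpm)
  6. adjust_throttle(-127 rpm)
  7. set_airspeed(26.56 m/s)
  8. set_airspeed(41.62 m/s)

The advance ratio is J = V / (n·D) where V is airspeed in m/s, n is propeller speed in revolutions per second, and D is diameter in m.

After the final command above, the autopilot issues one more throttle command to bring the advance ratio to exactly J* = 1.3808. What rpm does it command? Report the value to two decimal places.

set_propeller: D = 1.047 m, P = 1.348 m (p = P/D = 1.287488); state ← (V=0, rpm=0)
throttle_to(8259): rpm ← 8259
set_airspeed(65.78): V ← 65.78 m/s
adjust_throttle(+318): rpm ← 8259 +318 = 8577
throttle_to(8362): rpm ← 8362
adjust_throttle(-127): rpm ← 8362 -127 = 8235
set_airspeed(26.56): V ← 26.56 m/s
set_airspeed(41.62): V ← 41.62 m/s
final state: V = 41.62 m/s, rpm = 8235 → n = rpm/60 = 137.250000 rev/s
target J* = 1.3808; solve J* = V/(n·D) for n: n = V/(J*·D) = 41.62/(1.3808 × 1.047) = 28.788870 rev/s
rpm = 60·n = 1727.332189

rpm = 1727.33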